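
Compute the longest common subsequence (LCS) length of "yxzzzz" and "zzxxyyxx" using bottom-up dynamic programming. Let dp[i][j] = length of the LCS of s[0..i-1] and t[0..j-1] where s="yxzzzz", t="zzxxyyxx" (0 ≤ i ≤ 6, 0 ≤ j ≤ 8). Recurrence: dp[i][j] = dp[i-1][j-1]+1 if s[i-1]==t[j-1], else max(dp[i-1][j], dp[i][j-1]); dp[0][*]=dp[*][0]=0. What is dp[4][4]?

   ''  z  z  x  x  y  y  x  x
''  0  0  0  0  0  0  0  0  0
 y  0  0  0  0  0  1  1  1  1
 x  0  0  0  1  1  1  1  2  2
 z  0  1  1  1  1  1  1  2  2
 z  0  1  2  2  2  2  2  2  2
 z  0  1  2  2  2  2  2  2  2
 z  0  1  2  2  2  2  2  2  2

2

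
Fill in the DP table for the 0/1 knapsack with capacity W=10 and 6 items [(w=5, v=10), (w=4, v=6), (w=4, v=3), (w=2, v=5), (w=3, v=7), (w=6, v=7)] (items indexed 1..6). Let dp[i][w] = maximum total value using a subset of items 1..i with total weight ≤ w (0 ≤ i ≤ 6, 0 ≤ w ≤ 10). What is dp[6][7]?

i\w   0   1   2   3   4   5   6   7   8   9  10
  0   0   0   0   0   0   0   0   0   0   0   0
  1   0   0   0   0   0  10  10  10  10  10  10
  2   0   0   0   0   6  10  10  10  10  16  16
  3   0   0   0   0   6  10  10  10  10  16  16
  4   0   0   5   5   6  10  11  15  15  16  16
  5   0   0   5   7   7  12  12  15  17  18  22
  6   0   0   5   7   7  12  12  15  17  18  22

15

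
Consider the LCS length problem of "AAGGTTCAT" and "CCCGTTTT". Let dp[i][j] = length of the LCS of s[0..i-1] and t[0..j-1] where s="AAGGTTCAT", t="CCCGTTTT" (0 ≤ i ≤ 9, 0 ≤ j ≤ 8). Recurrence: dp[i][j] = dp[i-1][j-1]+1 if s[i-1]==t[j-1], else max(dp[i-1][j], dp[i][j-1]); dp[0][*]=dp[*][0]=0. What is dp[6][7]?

   ''  C  C  C  G  T  T  T  T
''  0  0  0  0  0  0  0  0  0
 A  0  0  0  0  0  0  0  0  0
 A  0  0  0  0  0  0  0  0  0
 G  0  0  0  0  1  1  1  1  1
 G  0  0  0  0  1  1  1  1  1
 T  0  0  0  0  1  2  2  2  2
 T  0  0  0  0  1  2  3  3  3
 C  0  1  1  1  1  2  3  3  3
 A  0  1  1  1  1  2  3  3  3
 T  0  1  1  1  1  2  3  4  4

3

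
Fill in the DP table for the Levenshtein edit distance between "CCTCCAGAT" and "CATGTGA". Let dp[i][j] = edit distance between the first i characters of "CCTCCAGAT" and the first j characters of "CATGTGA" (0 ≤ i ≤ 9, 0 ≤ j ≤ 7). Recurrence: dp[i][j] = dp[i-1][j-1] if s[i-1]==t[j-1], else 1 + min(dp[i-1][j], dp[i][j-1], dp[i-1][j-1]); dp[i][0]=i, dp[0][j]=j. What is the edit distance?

5

   ''  C  A  T  G  T  G  A
''  0  1  2  3  4  5  6  7
 C  1  0  1  2  3  4  5  6
 C  2  1  1  2  3  4  5  6
 T  3  2  2  1  2  3  4  5
 C  4  3  3  2  2  3  4  5
 C  5  4  4  3  3  3  4  5
 A  6  5  4  4  4  4  4  4
 G  7  6  5  5  4  5  4  5
 A  8  7  6  6  5  5  5  4
 T  9  8  7  6  6  5  6  5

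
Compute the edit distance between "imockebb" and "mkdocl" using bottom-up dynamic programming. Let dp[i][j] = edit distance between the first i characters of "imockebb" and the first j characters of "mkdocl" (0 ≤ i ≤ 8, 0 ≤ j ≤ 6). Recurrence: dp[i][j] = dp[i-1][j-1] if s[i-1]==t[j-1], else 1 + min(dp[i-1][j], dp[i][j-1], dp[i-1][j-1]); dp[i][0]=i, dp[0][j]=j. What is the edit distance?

7

   ''  m  k  d  o  c  l
''  0  1  2  3  4  5  6
 i  1  1  2  3  4  5  6
 m  2  1  2  3  4  5  6
 o  3  2  2  3  3  4  5
 c  4  3  3  3  4  3  4
 k  5  4  3  4  4  4  4
 e  6  5  4  4  5  5  5
 b  7  6  5  5  5  6  6
 b  8  7  6  6  6  6  7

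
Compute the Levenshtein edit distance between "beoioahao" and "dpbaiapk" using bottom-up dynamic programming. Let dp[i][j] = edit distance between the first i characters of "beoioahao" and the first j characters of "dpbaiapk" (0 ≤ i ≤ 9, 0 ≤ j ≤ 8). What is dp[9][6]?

   ''  d  p  b  a  i  a  p  k
''  0  1  2  3  4  5  6  7  8
 b  1  1  2  2  3  4  5  6  7
 e  2  2  2  3  3  4  5  6  7
 o  3  3  3  3  4  4  5  6  7
 i  4  4  4  4  4  4  5  6  7
 o  5  5  5  5  5  5  5  6  7
 a  6  6  6  6  5  6  5  6  7
 h  7  7  7  7  6  6  6  6  7
 a  8  8  8  8  7  7  6  7  7
 o  9  9  9  9  8  8  7  7  8

7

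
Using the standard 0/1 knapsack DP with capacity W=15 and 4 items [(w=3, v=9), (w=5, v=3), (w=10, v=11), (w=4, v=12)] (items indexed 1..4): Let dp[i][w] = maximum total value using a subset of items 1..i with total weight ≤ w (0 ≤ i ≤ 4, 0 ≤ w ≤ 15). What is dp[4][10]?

i\w   0   1   2   3   4   5   6   7   8   9  10  11  12  13  14  15
  0   0   0   0   0   0   0   0   0   0   0   0   0   0   0   0   0
  1   0   0   0   9   9   9   9   9   9   9   9   9   9   9   9   9
  2   0   0   0   9   9   9   9   9  12  12  12  12  12  12  12  12
  3   0   0   0   9   9   9   9   9  12  12  12  12  12  20  20  20
  4   0   0   0   9  12  12  12  21  21  21  21  21  24  24  24  24

21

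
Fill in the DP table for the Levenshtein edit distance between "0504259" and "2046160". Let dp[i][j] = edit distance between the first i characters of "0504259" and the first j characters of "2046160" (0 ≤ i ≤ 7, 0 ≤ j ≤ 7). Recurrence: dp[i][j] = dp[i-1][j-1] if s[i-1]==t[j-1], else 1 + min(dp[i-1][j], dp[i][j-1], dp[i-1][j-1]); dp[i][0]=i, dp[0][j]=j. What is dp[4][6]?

5

   ''  2  0  4  6  1  6  0
''  0  1  2  3  4  5  6  7
 0  1  1  1  2  3  4  5  6
 5  2  2  2  2  3  4  5  6
 0  3  3  2  3  3  4  5  5
 4  4  4  3  2  3  4  5  6
 2  5  4  4  3  3  4  5  6
 5  6  5  5  4  4  4  5  6
 9  7  6  6  5  5  5  5  6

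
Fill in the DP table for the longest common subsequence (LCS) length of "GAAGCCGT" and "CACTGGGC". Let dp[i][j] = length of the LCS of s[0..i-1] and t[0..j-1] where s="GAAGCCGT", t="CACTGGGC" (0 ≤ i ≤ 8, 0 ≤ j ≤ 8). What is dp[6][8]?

   ''  C  A  C  T  G  G  G  C
''  0  0  0  0  0  0  0  0  0
 G  0  0  0  0  0  1  1  1  1
 A  0  0  1  1  1  1  1  1  1
 A  0  0  1  1  1  1  1  1  1
 G  0  0  1  1  1  2  2  2  2
 C  0  1  1  2  2  2  2  2  3
 C  0  1  1  2  2  2  2  2  3
 G  0  1  1  2  2  3  3  3  3
 T  0  1  1  2  3  3  3  3  3

3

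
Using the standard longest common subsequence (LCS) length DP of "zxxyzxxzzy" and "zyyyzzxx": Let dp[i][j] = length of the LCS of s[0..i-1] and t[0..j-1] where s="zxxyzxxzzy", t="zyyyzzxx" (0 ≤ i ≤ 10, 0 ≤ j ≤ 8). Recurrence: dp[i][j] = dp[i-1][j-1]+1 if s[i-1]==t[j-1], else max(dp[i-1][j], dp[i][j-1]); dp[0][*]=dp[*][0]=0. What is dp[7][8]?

5

   ''  z  y  y  y  z  z  x  x
''  0  0  0  0  0  0  0  0  0
 z  0  1  1  1  1  1  1  1  1
 x  0  1  1  1  1  1  1  2  2
 x  0  1  1  1  1  1  1  2  3
 y  0  1  2  2  2  2  2  2  3
 z  0  1  2  2  2  3  3  3  3
 x  0  1  2  2  2  3  3  4  4
 x  0  1  2  2  2  3  3  4  5
 z  0  1  2  2  2  3  4  4  5
 z  0  1  2  2  2  3  4  4  5
 y  0  1  2  3  3  3  4  4  5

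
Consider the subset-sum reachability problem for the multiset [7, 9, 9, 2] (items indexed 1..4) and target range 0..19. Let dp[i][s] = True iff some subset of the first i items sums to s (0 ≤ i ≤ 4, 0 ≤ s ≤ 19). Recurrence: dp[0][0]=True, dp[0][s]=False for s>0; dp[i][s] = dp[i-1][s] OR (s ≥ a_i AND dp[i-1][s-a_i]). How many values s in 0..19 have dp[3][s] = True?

5

i\s   0   1   2   3   4   5   6   7   8   9  10  11  12  13  14  15  16  17  18  19
  0   T   F   F   F   F   F   F   F   F   F   F   F   F   F   F   F   F   F   F   F
  1   T   F   F   F   F   F   F   T   F   F   F   F   F   F   F   F   F   F   F   F
  2   T   F   F   F   F   F   F   T   F   T   F   F   F   F   F   F   T   F   F   F
  3   T   F   F   F   F   F   F   T   F   T   F   F   F   F   F   F   T   F   T   F
  4   T   F   T   F   F   F   F   T   F   T   F   T   F   F   F   F   T   F   T   F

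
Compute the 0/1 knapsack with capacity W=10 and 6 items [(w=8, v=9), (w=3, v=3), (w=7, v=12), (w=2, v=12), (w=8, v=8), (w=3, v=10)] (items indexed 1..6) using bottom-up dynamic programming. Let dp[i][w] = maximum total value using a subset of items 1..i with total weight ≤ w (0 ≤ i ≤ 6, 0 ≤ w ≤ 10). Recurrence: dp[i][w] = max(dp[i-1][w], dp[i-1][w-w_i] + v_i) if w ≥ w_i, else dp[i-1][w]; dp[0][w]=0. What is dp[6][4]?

12

i\w   0   1   2   3   4   5   6   7   8   9  10
  0   0   0   0   0   0   0   0   0   0   0   0
  1   0   0   0   0   0   0   0   0   9   9   9
  2   0   0   0   3   3   3   3   3   9   9   9
  3   0   0   0   3   3   3   3  12  12  12  15
  4   0   0  12  12  12  15  15  15  15  24  24
  5   0   0  12  12  12  15  15  15  15  24  24
  6   0   0  12  12  12  22  22  22  25  25  25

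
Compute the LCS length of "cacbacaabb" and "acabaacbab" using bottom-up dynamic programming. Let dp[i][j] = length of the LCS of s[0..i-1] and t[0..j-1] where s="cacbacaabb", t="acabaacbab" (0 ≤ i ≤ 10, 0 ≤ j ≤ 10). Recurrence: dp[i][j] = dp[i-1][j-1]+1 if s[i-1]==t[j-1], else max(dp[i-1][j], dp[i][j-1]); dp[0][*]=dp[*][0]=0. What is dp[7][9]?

   ''  a  c  a  b  a  a  c  b  a  b
''  0  0  0  0  0  0  0  0  0  0  0
 c  0  0  1  1  1  1  1  1  1  1  1
 a  0  1  1  2  2  2  2  2  2  2  2
 c  0  1  2  2  2  2  2  3  3  3  3
 b  0  1  2  2  3  3  3  3  4  4  4
 a  0  1  2  3  3  4  4  4  4  5  5
 c  0  1  2  3  3  4  4  5  5  5  5
 a  0  1  2  3  3  4  5  5  5  6  6
 a  0  1  2  3  3  4  5  5  5  6  6
 b  0  1  2  3  4  4  5  5  6  6  7
 b  0  1  2  3  4  4  5  5  6  6  7

6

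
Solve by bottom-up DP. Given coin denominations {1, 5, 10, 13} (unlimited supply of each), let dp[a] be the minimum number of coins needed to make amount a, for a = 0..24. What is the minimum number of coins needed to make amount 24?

 a  0  1  2  3  4  5  6  7  8  9 10 11 12 13 14 15 16 17 18 19 20 21 22 23 24
dp  0  1  2  3  4  1  2  3  4  5  1  2  3  1  2  2  3  4  2  3  2  3  4  2  3

3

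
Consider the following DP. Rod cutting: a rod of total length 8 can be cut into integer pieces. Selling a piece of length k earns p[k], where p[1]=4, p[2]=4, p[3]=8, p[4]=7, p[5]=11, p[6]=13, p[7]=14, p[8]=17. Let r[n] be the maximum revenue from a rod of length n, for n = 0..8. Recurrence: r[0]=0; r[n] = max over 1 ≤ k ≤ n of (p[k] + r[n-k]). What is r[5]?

   n    0    1    2    3    4    5    6    7    8
r[n]    0    4    8   12   16   20   24   28   32

20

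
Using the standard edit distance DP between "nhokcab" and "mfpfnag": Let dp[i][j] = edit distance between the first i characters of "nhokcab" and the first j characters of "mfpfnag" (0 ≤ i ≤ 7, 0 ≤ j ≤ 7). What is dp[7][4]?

7

   ''  m  f  p  f  n  a  g
''  0  1  2  3  4  5  6  7
 n  1  1  2  3  4  4  5  6
 h  2  2  2  3  4  5  5  6
 o  3  3  3  3  4  5  6  6
 k  4  4  4  4  4  5  6  7
 c  5  5  5  5  5  5  6  7
 a  6  6  6  6  6  6  5  6
 b  7  7  7  7  7  7  6  6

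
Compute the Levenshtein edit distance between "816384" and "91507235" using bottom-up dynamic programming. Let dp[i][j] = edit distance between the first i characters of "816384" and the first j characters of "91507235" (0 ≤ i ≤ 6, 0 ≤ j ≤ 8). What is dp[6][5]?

   ''  9  1  5  0  7  2  3  5
''  0  1  2  3  4  5  6  7  8
 8  1  1  2  3  4  5  6  7  8
 1  2  2  1  2  3  4  5  6  7
 6  3  3  2  2  3  4  5  6  7
 3  4  4  3  3  3  4  5  5  6
 8  5  5  4  4  4  4  5  6  6
 4  6  6  5  5  5  5  5  6  7

5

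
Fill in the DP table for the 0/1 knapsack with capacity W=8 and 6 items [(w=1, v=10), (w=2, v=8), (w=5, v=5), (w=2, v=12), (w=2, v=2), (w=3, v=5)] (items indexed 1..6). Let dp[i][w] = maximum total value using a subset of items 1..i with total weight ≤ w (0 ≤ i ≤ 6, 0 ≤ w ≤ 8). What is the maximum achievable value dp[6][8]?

35

i\w   0   1   2   3   4   5   6   7   8
  0   0   0   0   0   0   0   0   0   0
  1   0  10  10  10  10  10  10  10  10
  2   0  10  10  18  18  18  18  18  18
  3   0  10  10  18  18  18  18  18  23
  4   0  10  12  22  22  30  30  30  30
  5   0  10  12  22  22  30  30  32  32
  6   0  10  12  22  22  30  30  32  35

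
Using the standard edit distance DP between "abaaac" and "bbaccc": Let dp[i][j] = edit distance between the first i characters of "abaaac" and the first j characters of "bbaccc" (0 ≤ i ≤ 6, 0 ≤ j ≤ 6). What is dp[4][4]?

   ''  b  b  a  c  c  c
''  0  1  2  3  4  5  6
 a  1  1  2  2  3  4  5
 b  2  1  1  2  3  4  5
 a  3  2  2  1  2  3  4
 a  4  3  3  2  2  3  4
 a  5  4  4  3  3  3  4
 c  6  5  5  4  3  3  3

2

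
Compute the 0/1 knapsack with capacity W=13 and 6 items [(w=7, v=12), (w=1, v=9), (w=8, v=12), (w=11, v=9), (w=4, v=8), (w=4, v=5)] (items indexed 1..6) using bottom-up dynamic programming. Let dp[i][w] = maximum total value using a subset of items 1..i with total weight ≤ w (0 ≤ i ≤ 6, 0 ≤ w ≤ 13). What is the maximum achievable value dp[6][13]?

i\w   0   1   2   3   4   5   6   7   8   9  10  11  12  13
  0   0   0   0   0   0   0   0   0   0   0   0   0   0   0
  1   0   0   0   0   0   0   0  12  12  12  12  12  12  12
  2   0   9   9   9   9   9   9  12  21  21  21  21  21  21
  3   0   9   9   9   9   9   9  12  21  21  21  21  21  21
  4   0   9   9   9   9   9   9  12  21  21  21  21  21  21
  5   0   9   9   9   9  17  17  17  21  21  21  21  29  29
  6   0   9   9   9   9  17  17  17  21  22  22  22  29  29

29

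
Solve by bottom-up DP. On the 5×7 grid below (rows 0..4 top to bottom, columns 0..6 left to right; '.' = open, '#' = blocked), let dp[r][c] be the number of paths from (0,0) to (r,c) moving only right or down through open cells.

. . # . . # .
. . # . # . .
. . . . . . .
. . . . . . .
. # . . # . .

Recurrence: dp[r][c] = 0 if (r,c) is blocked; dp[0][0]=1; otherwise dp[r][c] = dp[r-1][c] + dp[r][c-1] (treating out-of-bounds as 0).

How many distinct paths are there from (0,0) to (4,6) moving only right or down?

35

r\c   0   1   2   3   4   5   6
  0   1   1   0   0   0   0   0
  1   1   2   0   0   0   0   0
  2   1   3   3   3   3   3   3
  3   1   4   7  10  13  16  19
  4   1   0   7  17   0  16  35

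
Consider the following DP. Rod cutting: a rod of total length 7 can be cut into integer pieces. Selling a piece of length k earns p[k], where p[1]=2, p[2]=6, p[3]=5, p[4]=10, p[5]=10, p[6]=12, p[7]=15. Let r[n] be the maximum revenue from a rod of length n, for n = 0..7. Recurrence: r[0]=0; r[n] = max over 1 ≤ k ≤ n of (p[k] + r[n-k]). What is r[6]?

   n    0    1    2    3    4    5    6    7
r[n]    0    2    6    8   12   14   18   20

18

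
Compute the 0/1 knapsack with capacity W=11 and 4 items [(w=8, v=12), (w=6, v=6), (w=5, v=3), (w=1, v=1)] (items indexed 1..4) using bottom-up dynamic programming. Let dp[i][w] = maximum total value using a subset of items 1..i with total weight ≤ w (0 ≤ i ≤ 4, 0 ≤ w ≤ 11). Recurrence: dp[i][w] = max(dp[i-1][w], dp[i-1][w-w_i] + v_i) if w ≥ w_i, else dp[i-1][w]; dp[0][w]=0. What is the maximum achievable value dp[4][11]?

13

i\w   0   1   2   3   4   5   6   7   8   9  10  11
  0   0   0   0   0   0   0   0   0   0   0   0   0
  1   0   0   0   0   0   0   0   0  12  12  12  12
  2   0   0   0   0   0   0   6   6  12  12  12  12
  3   0   0   0   0   0   3   6   6  12  12  12  12
  4   0   1   1   1   1   3   6   7  12  13  13  13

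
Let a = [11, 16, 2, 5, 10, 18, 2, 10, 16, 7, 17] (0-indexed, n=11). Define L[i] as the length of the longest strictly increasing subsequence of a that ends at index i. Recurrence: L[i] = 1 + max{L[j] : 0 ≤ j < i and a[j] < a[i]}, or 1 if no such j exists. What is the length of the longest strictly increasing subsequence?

   i    0    1    2    3    4    5    6    7    8    9   10
a[i]   11   16    2    5   10   18    2   10   16    7   17
L[i]    1    2    1    2    3    4    1    3    4    3    5

5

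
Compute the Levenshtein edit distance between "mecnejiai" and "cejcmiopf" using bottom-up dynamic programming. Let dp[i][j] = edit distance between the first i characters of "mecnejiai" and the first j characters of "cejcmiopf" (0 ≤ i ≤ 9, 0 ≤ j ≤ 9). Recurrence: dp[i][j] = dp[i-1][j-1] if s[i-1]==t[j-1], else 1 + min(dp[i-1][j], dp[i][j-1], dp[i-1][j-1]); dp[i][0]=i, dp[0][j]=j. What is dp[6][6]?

   ''  c  e  j  c  m  i  o  p  f
''  0  1  2  3  4  5  6  7  8  9
 m  1  1  2  3  4  4  5  6  7  8
 e  2  2  1  2  3  4  5  6  7  8
 c  3  2  2  2  2  3  4  5  6  7
 n  4  3  3  3  3  3  4  5  6  7
 e  5  4  3  4  4  4  4  5  6  7
 j  6  5  4  3  4  5  5  5  6  7
 i  7  6  5  4  4  5  5  6  6  7
 a  8  7  6  5  5  5  6  6  7  7
 i  9  8  7  6  6  6  5  6  7  8

5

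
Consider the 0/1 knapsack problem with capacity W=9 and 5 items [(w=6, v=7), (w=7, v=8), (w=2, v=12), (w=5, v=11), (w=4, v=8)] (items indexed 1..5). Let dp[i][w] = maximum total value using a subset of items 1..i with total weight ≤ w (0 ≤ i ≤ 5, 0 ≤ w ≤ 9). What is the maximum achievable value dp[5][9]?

23

i\w   0   1   2   3   4   5   6   7   8   9
  0   0   0   0   0   0   0   0   0   0   0
  1   0   0   0   0   0   0   7   7   7   7
  2   0   0   0   0   0   0   7   8   8   8
  3   0   0  12  12  12  12  12  12  19  20
  4   0   0  12  12  12  12  12  23  23  23
  5   0   0  12  12  12  12  20  23  23  23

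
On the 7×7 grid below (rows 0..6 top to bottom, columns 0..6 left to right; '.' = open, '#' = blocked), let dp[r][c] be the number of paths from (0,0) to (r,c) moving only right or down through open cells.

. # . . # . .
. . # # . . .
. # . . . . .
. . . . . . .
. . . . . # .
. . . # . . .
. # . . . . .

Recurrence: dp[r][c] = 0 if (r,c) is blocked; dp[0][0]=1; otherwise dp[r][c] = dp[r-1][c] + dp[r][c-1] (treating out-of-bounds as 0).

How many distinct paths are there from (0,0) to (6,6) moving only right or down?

r\c   0   1   2   3   4   5   6
  0   1   0   0   0   0   0   0
  1   1   1   0   0   0   0   0
  2   1   0   0   0   0   0   0
  3   1   1   1   1   1   1   1
  4   1   2   3   4   5   0   1
  5   1   3   6   0   5   5   6
  6   1   0   6   6  11  16  22

22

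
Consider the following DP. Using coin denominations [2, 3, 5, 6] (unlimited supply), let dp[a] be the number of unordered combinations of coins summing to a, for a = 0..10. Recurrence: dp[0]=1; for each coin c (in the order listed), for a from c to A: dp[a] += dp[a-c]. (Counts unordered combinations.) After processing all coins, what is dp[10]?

after  coin     0     1     2     3     4     5     6     7     8     9    10
          2     1     0     1     0     1     0     1     0     1     0     1
          3     1     0     1     1     1     1     2     1     2     2     2
          5     1     0     1     1     1     2     2     2     3     3     4
          6     1     0     1     1     1     2     3     2     4     4     5

5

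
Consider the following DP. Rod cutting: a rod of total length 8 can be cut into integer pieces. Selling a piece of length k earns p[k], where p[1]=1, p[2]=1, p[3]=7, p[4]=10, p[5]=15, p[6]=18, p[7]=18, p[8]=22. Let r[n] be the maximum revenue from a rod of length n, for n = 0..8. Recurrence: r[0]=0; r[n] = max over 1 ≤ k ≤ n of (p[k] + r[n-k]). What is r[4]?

   n    0    1    2    3    4    5    6    7    8
r[n]    0    1    2    7   10   15   18   19   22

10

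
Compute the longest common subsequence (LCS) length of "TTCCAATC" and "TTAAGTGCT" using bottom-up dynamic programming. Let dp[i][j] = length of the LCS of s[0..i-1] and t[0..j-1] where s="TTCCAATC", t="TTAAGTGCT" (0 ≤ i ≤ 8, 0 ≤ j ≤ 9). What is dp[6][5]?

4

   ''  T  T  A  A  G  T  G  C  T
''  0  0  0  0  0  0  0  0  0  0
 T  0  1  1  1  1  1  1  1  1  1
 T  0  1  2  2  2  2  2  2  2  2
 C  0  1  2  2  2  2  2  2  3  3
 C  0  1  2  2  2  2  2  2  3  3
 A  0  1  2  3  3  3  3  3  3  3
 A  0  1  2  3  4  4  4  4  4  4
 T  0  1  2  3  4  4  5  5  5  5
 C  0  1  2  3  4  4  5  5  6  6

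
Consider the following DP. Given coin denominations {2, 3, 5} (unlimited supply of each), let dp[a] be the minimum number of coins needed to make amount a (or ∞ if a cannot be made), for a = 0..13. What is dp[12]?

3

 a  0  1  2  3  4  5  6  7  8  9 10 11 12 13
dp  0  -  1  1  2  1  2  2  2  3  2  3  3  3
(- denotes ∞ / unreachable)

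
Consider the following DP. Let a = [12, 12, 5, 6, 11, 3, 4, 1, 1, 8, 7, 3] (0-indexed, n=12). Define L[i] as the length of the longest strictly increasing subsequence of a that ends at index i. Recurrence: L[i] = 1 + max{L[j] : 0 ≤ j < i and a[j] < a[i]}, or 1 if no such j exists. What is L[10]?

   i    0    1    2    3    4    5    6    7    8    9   10   11
a[i]   12   12    5    6   11    3    4    1    1    8    7    3
L[i]    1    1    1    2    3    1    2    1    1    3    3    2

3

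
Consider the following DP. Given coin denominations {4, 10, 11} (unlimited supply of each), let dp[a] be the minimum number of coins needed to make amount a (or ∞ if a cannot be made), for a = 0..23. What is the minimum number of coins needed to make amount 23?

 a  0  1  2  3  4  5  6  7  8  9 10 11 12 13 14 15 16 17 18 19 20 21 22 23
dp  0  -  -  -  1  -  -  -  2  -  1  1  3  -  2  2  4  -  3  3  2  2  2  4
(- denotes ∞ / unreachable)

4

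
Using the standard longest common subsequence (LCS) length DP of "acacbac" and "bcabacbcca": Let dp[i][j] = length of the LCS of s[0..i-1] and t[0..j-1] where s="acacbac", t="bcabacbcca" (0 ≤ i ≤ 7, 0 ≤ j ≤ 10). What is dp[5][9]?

4

   ''  b  c  a  b  a  c  b  c  c  a
''  0  0  0  0  0  0  0  0  0  0  0
 a  0  0  0  1  1  1  1  1  1  1  1
 c  0  0  1  1  1  1  2  2  2  2  2
 a  0  0  1  2  2  2  2  2  2  2  3
 c  0  0  1  2  2  2  3  3  3  3  3
 b  0  1  1  2  3  3  3  4  4  4  4
 a  0  1  1  2  3  4  4  4  4  4  5
 c  0  1  2  2  3  4  5  5  5  5  5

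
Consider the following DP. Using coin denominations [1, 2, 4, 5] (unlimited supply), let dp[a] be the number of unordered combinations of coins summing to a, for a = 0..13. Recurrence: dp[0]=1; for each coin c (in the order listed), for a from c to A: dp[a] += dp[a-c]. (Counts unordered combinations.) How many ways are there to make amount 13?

27

after  coin     0     1     2     3     4     5     6     7     8     9    10    11    12    13
          1     1     1     1     1     1     1     1     1     1     1     1     1     1     1
          2     1     1     2     2     3     3     4     4     5     5     6     6     7     7
          4     1     1     2     2     4     4     6     6     9     9    12    12    16    16
          5     1     1     2     2     4     5     7     8    11    13    17    19    24    27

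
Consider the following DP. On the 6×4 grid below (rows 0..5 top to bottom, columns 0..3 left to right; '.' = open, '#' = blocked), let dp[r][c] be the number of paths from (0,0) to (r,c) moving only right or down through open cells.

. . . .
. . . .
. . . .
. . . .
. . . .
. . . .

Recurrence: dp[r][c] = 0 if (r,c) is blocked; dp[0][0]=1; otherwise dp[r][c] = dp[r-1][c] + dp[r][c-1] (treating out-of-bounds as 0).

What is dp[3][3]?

20

r\c   0   1   2   3
  0   1   1   1   1
  1   1   2   3   4
  2   1   3   6  10
  3   1   4  10  20
  4   1   5  15  35
  5   1   6  21  56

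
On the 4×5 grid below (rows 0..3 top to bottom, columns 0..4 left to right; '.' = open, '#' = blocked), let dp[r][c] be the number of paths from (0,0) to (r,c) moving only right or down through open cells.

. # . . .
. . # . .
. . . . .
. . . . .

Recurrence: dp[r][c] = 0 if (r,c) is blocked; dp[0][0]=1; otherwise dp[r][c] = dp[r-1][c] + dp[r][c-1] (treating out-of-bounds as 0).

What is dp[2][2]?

2

r\c   0   1   2   3   4
  0   1   0   0   0   0
  1   1   1   0   0   0
  2   1   2   2   2   2
  3   1   3   5   7   9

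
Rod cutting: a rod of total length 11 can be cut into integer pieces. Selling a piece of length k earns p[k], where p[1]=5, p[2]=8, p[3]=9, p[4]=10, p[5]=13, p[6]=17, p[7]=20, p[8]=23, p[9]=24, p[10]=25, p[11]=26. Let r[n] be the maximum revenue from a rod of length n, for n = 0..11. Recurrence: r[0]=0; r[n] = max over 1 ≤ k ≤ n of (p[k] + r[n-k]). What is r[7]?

   n    0    1    2    3    4    5    6    7    8    9   10   11
r[n]    0    5   10   15   20   25   30   35   40   45   50   55

35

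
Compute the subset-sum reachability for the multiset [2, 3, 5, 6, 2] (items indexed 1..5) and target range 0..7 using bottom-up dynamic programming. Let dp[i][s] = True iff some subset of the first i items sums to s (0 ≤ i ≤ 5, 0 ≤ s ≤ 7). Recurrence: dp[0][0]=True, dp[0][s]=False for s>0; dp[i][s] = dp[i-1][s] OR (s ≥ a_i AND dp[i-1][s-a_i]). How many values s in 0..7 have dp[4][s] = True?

6

i\s   0   1   2   3   4   5   6   7
  0   T   F   F   F   F   F   F   F
  1   T   F   T   F   F   F   F   F
  2   T   F   T   T   F   T   F   F
  3   T   F   T   T   F   T   F   T
  4   T   F   T   T   F   T   T   T
  5   T   F   T   T   T   T   T   T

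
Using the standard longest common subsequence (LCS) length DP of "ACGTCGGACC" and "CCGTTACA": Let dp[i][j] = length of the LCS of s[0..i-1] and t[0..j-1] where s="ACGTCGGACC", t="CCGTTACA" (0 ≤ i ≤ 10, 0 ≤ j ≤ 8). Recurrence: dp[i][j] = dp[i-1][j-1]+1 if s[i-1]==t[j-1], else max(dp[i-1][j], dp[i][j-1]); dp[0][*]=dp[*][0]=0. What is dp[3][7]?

   ''  C  C  G  T  T  A  C  A
''  0  0  0  0  0  0  0  0  0
 A  0  0  0  0  0  0  1  1  1
 C  0  1  1  1  1  1  1  2  2
 G  0  1  1  2  2  2  2  2  2
 T  0  1  1  2  3  3  3  3  3
 C  0  1  2  2  3  3  3  4  4
 G  0  1  2  3  3  3  3  4  4
 G  0  1  2  3  3  3  3  4  4
 A  0  1  2  3  3  3  4  4  5
 C  0  1  2  3  3  3  4  5  5
 C  0  1  2  3  3  3  4  5  5

2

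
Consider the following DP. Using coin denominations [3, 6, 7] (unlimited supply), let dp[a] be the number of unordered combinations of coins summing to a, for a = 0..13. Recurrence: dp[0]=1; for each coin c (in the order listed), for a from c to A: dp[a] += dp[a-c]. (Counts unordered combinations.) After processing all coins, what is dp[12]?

after  coin     0     1     2     3     4     5     6     7     8     9    10    11    12    13
          3     1     0     0     1     0     0     1     0     0     1     0     0     1     0
          6     1     0     0     1     0     0     2     0     0     2     0     0     3     0
          7     1     0     0     1     0     0     2     1     0     2     1     0     3     2

3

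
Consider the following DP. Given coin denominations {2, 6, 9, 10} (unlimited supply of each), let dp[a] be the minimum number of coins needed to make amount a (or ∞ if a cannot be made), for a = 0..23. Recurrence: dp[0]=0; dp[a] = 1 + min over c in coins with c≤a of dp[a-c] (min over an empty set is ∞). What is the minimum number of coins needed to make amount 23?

4

 a  0  1  2  3  4  5  6  7  8  9 10 11 12 13 14 15 16 17 18 19 20 21 22 23
dp  0  -  1  -  2  -  1  -  2  1  1  2  2  3  3  2  2  3  2  2  2  3  3  4
(- denotes ∞ / unreachable)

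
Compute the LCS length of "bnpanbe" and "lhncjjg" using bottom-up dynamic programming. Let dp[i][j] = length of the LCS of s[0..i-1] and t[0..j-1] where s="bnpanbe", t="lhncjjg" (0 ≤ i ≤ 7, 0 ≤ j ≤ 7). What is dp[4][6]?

1

   ''  l  h  n  c  j  j  g
''  0  0  0  0  0  0  0  0
 b  0  0  0  0  0  0  0  0
 n  0  0  0  1  1  1  1  1
 p  0  0  0  1  1  1  1  1
 a  0  0  0  1  1  1  1  1
 n  0  0  0  1  1  1  1  1
 b  0  0  0  1  1  1  1  1
 e  0  0  0  1  1  1  1  1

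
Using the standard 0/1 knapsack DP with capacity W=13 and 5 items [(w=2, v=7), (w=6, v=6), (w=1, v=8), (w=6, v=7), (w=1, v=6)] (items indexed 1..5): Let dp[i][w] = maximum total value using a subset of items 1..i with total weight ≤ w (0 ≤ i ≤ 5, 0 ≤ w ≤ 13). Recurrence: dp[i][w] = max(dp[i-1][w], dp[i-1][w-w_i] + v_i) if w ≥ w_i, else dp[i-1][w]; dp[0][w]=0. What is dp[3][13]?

i\w   0   1   2   3   4   5   6   7   8   9  10  11  12  13
  0   0   0   0   0   0   0   0   0   0   0   0   0   0   0
  1   0   0   7   7   7   7   7   7   7   7   7   7   7   7
  2   0   0   7   7   7   7   7   7  13  13  13  13  13  13
  3   0   8   8  15  15  15  15  15  15  21  21  21  21  21
  4   0   8   8  15  15  15  15  15  15  22  22  22  22  22
  5   0   8  14  15  21  21  21  21  21  22  28  28  28  28

21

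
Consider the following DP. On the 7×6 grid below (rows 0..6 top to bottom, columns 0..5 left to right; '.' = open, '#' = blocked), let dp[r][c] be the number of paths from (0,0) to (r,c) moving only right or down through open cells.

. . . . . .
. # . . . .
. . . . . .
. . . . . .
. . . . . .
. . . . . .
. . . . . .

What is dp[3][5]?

26

r\c   0   1   2   3   4   5
  0   1   1   1   1   1   1
  1   1   0   1   2   3   4
  2   1   1   2   4   7  11
  3   1   2   4   8  15  26
  4   1   3   7  15  30  56
  5   1   4  11  26  56 112
  6   1   5  16  42  98 210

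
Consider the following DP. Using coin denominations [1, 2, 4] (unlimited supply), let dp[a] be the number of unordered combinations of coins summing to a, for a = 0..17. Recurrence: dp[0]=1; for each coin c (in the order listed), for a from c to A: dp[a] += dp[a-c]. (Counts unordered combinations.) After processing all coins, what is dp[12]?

16

after  coin     0     1     2     3     4     5     6     7     8     9    10    11    12    13    14    15    16    17
          1     1     1     1     1     1     1     1     1     1     1     1     1     1     1     1     1     1     1
          2     1     1     2     2     3     3     4     4     5     5     6     6     7     7     8     8     9     9
          4     1     1     2     2     4     4     6     6     9     9    12    12    16    16    20    20    25    25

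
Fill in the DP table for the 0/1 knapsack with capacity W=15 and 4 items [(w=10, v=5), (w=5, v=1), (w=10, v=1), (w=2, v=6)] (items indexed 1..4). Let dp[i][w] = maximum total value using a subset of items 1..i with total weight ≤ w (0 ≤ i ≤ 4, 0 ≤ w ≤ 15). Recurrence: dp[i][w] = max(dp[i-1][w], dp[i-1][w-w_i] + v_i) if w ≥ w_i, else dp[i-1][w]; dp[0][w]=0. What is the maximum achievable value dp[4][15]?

11

i\w   0   1   2   3   4   5   6   7   8   9  10  11  12  13  14  15
  0   0   0   0   0   0   0   0   0   0   0   0   0   0   0   0   0
  1   0   0   0   0   0   0   0   0   0   0   5   5   5   5   5   5
  2   0   0   0   0   0   1   1   1   1   1   5   5   5   5   5   6
  3   0   0   0   0   0   1   1   1   1   1   5   5   5   5   5   6
  4   0   0   6   6   6   6   6   7   7   7   7   7  11  11  11  11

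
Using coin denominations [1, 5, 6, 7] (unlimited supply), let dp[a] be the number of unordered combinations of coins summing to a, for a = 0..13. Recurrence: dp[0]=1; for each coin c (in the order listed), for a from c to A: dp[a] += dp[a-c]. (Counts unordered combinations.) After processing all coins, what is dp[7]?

after  coin     0     1     2     3     4     5     6     7     8     9    10    11    12    13
          1     1     1     1     1     1     1     1     1     1     1     1     1     1     1
          5     1     1     1     1     1     2     2     2     2     2     3     3     3     3
          6     1     1     1     1     1     2     3     3     3     3     4     5     6     6
          7     1     1     1     1     1     2     3     4     4     4     5     6     8     9

4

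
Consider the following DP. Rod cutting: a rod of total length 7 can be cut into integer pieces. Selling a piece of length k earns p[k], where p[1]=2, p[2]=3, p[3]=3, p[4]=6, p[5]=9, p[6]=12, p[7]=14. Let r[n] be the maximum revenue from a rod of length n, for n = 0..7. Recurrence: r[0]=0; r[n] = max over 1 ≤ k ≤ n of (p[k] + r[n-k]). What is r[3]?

   n    0    1    2    3    4    5    6    7
r[n]    0    2    4    6    8   10   12   14

6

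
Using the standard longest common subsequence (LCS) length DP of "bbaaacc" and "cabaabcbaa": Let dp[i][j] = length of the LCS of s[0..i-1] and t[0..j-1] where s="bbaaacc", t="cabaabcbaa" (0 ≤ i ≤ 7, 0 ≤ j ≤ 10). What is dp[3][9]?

3

   ''  c  a  b  a  a  b  c  b  a  a
''  0  0  0  0  0  0  0  0  0  0  0
 b  0  0  0  1  1  1  1  1  1  1  1
 b  0  0  0  1  1  1  2  2  2  2  2
 a  0  0  1  1  2  2  2  2  2  3  3
 a  0  0  1  1  2  3  3  3  3  3  4
 a  0  0  1  1  2  3  3  3  3  4  4
 c  0  1  1  1  2  3  3  4  4  4  4
 c  0  1  1  1  2  3  3  4  4  4  4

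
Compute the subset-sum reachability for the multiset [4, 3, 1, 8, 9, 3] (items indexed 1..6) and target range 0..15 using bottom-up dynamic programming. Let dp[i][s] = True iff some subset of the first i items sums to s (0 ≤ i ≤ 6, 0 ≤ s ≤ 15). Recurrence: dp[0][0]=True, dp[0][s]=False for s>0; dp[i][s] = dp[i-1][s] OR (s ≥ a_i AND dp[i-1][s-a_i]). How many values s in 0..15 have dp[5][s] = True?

14

i\s   0   1   2   3   4   5   6   7   8   9  10  11  12  13  14  15
  0   T   F   F   F   F   F   F   F   F   F   F   F   F   F   F   F
  1   T   F   F   F   T   F   F   F   F   F   F   F   F   F   F   F
  2   T   F   F   T   T   F   F   T   F   F   F   F   F   F   F   F
  3   T   T   F   T   T   T   F   T   T   F   F   F   F   F   F   F
  4   T   T   F   T   T   T   F   T   T   T   F   T   T   T   F   T
  5   T   T   F   T   T   T   F   T   T   T   T   T   T   T   T   T
  6   T   T   F   T   T   T   T   T   T   T   T   T   T   T   T   T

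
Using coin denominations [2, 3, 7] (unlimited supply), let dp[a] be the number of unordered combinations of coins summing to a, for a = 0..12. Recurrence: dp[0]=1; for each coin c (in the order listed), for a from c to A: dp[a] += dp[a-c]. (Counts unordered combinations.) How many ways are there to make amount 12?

4

after  coin     0     1     2     3     4     5     6     7     8     9    10    11    12
          2     1     0     1     0     1     0     1     0     1     0     1     0     1
          3     1     0     1     1     1     1     2     1     2     2     2     2     3
          7     1     0     1     1     1     1     2     2     2     3     3     3     4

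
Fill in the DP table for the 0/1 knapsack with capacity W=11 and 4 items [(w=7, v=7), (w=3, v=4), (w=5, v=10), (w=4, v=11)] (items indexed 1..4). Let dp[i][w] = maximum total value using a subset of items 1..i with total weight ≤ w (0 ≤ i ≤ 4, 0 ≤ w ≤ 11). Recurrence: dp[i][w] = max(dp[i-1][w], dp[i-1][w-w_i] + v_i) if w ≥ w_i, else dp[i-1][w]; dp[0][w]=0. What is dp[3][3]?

4

i\w   0   1   2   3   4   5   6   7   8   9  10  11
  0   0   0   0   0   0   0   0   0   0   0   0   0
  1   0   0   0   0   0   0   0   7   7   7   7   7
  2   0   0   0   4   4   4   4   7   7   7  11  11
  3   0   0   0   4   4  10  10  10  14  14  14  14
  4   0   0   0   4  11  11  11  15  15  21  21  21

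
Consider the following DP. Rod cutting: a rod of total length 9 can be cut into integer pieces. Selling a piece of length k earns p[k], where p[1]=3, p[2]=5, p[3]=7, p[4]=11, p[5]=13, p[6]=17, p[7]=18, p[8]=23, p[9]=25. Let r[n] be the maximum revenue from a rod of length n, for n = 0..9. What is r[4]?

   n    0    1    2    3    4    5    6    7    8    9
r[n]    0    3    6    9   12   15   18   21   24   27

12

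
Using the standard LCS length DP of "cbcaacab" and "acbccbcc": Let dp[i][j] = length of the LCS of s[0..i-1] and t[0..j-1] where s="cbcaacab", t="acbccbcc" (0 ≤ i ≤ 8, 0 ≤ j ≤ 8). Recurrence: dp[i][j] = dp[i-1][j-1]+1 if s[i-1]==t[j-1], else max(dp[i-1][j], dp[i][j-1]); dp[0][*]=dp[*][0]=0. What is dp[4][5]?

3

   ''  a  c  b  c  c  b  c  c
''  0  0  0  0  0  0  0  0  0
 c  0  0  1  1  1  1  1  1  1
 b  0  0  1  2  2  2  2  2  2
 c  0  0  1  2  3  3  3  3  3
 a  0  1  1  2  3  3  3  3  3
 a  0  1  1  2  3  3  3  3  3
 c  0  1  2  2  3  4  4  4  4
 a  0  1  2  2  3  4  4  4  4
 b  0  1  2  3  3  4  5  5  5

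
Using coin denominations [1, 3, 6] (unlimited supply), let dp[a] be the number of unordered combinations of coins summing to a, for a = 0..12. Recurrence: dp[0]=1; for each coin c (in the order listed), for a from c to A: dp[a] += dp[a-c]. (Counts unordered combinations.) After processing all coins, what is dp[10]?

6

after  coin     0     1     2     3     4     5     6     7     8     9    10    11    12
          1     1     1     1     1     1     1     1     1     1     1     1     1     1
          3     1     1     1     2     2     2     3     3     3     4     4     4     5
          6     1     1     1     2     2     2     4     4     4     6     6     6     9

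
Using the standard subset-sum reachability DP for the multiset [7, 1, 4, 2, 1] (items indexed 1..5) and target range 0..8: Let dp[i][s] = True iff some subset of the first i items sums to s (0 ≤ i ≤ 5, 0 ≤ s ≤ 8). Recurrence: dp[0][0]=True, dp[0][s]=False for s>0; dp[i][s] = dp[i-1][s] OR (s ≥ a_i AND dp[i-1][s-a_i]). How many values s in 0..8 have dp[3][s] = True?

6

i\s   0   1   2   3   4   5   6   7   8
  0   T   F   F   F   F   F   F   F   F
  1   T   F   F   F   F   F   F   T   F
  2   T   T   F   F   F   F   F   T   T
  3   T   T   F   F   T   T   F   T   T
  4   T   T   T   T   T   T   T   T   T
  5   T   T   T   T   T   T   T   T   T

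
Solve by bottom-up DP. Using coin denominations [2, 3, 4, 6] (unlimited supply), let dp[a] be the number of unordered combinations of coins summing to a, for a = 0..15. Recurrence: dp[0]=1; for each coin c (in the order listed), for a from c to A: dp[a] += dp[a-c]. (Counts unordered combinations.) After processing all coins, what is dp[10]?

after  coin     0     1     2     3     4     5     6     7     8     9    10    11    12    13    14    15
          2     1     0     1     0     1     0     1     0     1     0     1     0     1     0     1     0
          3     1     0     1     1     1     1     2     1     2     2     2     2     3     2     3     3
          4     1     0     1     1     2     1     3     2     4     3     5     4     7     5     8     7
          6     1     0     1     1     2     1     4     2     5     4     7     5    11     7    13    11

7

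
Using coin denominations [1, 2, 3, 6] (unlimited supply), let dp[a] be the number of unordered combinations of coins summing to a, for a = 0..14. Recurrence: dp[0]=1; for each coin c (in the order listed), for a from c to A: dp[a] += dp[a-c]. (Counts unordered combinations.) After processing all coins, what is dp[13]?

30

after  coin     0     1     2     3     4     5     6     7     8     9    10    11    12    13    14
          1     1     1     1     1     1     1     1     1     1     1     1     1     1     1     1
          2     1     1     2     2     3     3     4     4     5     5     6     6     7     7     8
          3     1     1     2     3     4     5     7     8    10    12    14    16    19    21    24
          6     1     1     2     3     4     5     8     9    12    15    18    21    27    30    36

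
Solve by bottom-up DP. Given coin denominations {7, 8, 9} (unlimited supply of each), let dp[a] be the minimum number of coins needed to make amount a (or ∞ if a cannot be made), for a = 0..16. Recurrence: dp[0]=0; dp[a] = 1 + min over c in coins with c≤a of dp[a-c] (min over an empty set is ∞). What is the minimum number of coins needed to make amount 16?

 a  0  1  2  3  4  5  6  7  8  9 10 11 12 13 14 15 16
dp  0  -  -  -  -  -  -  1  1  1  -  -  -  -  2  2  2
(- denotes ∞ / unreachable)

2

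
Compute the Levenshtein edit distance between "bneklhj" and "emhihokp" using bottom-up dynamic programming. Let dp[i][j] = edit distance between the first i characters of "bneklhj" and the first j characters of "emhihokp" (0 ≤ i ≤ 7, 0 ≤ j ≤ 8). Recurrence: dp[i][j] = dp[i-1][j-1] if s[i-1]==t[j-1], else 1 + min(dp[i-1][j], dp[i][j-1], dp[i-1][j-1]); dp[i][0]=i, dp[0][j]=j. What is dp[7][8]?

8

   ''  e  m  h  i  h  o  k  p
''  0  1  2  3  4  5  6  7  8
 b  1  1  2  3  4  5  6  7  8
 n  2  2  2  3  4  5  6  7  8
 e  3  2  3  3  4  5  6  7  8
 k  4  3  3  4  4  5  6  6  7
 l  5  4  4  4  5  5  6  7  7
 h  6  5  5  4  5  5  6  7  8
 j  7  6  6  5  5  6  6  7  8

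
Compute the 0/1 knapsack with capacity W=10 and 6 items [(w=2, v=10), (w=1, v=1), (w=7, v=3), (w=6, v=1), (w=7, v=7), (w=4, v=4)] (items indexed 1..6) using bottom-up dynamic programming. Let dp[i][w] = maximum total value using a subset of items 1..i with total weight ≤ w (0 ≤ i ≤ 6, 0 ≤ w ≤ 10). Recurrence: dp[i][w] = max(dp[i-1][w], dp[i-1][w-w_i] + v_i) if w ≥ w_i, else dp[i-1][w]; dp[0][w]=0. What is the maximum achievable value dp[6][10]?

i\w   0   1   2   3   4   5   6   7   8   9  10
  0   0   0   0   0   0   0   0   0   0   0   0
  1   0   0  10  10  10  10  10  10  10  10  10
  2   0   1  10  11  11  11  11  11  11  11  11
  3   0   1  10  11  11  11  11  11  11  13  14
  4   0   1  10  11  11  11  11  11  11  13  14
  5   0   1  10  11  11  11  11  11  11  17  18
  6   0   1  10  11  11  11  14  15  15  17  18

18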